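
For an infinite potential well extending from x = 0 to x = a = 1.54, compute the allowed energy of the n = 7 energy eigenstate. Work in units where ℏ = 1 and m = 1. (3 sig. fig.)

E = 102

Requiring ψ(0) = ψ(a) = 0 quantises k = nπ/a, hence E_n = ℏ²k²/2m = n²π²ℏ²/(2ma²).
E_7 = 7² × π² / (2 × 1 × 1.54²) = 102.0.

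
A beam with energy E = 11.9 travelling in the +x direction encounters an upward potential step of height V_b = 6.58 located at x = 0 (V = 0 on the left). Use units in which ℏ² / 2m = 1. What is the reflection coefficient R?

On each side the TISE gives plane waves with k = √(2m(E − V))/ℏ: k₁ = √(2·½·11.9) = 3.450, k₂ = √(2·½·5.32) = 2.307.
Continuity of ψ and ψ′ at the step yields the reflection amplitude r = (k₁ − k₂)/(k₁ + k₂) = 0.1986; thus R = |r|² = 0.03944, T = 0.9606.

R = 0.0394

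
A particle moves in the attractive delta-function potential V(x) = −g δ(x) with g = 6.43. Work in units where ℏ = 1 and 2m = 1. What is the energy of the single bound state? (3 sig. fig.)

For x ≠ 0 the bound state is ψ ∝ e^{−κ|x|}; integrating the TISE across the delta gives the cusp condition 2κ = 2mg/ℏ², so κ = 3.215.
Then E = −ℏ²κ²/(2m) = −mg²/(2ℏ²) = -10.34.

E = -10.3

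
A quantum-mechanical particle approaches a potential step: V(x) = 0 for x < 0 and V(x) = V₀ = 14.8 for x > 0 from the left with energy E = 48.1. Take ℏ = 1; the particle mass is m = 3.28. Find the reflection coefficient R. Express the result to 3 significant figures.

On each side the TISE gives plane waves with k = √(2m(E − V))/ℏ: k₁ = √(2·3.28·48.1) = 17.76, k₂ = √(2·3.28·33.3) = 14.78.
Continuity of ψ and ψ′ at the step yields the reflection amplitude r = (k₁ − k₂)/(k₁ + k₂) = 0.09167; thus R = |r|² = 0.008404, T = 0.9916.

R = 0.00840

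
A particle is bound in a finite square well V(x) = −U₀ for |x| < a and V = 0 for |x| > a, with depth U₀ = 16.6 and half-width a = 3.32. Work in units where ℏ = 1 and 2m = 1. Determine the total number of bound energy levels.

Define the well-strength parameter z₀ = (a/ℏ)√(2mU₀) = 3.32 × √(2·0.5·16.6) = 13.53.
The even/odd transcendental equations gain one root per π/2 in z₀, giving N = 1 + ⌊2z₀/π⌋ = 1 + ⌊8.611⌋ = 9.

N = 9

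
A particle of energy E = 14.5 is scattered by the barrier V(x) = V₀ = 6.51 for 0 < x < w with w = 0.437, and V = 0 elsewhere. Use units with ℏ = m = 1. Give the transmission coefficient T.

Above the barrier the interior wavenumber is k₂ = √(2m(E − V₀))/ℏ = 3.997, giving phase k₂w = 1.747.
Matching at both interfaces gives T⁻¹ = 1 + V₀² sin²(k₂w) / [4E(E − V₀)] = 1.089, hence T = 0.919.

T = 0.919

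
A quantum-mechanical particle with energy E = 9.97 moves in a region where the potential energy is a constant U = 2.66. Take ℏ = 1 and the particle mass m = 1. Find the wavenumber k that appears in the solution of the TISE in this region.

With E > U the solution is oscillatory, ψ ∝ e^{±ikx} with k = √(2m(E − U))/ℏ.
k = √(2 × 1 × 7.31) = 3.824.

k = 3.82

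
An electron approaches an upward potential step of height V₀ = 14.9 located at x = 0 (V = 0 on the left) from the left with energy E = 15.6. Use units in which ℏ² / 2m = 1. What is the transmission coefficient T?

T = 0.577

The wavenumbers are k₁ = √(2mE)/ℏ = 3.950 on the left and k₂ = √(2m(E − V₀))/ℏ = 0.8367 on the right.
Continuity of ψ and ψ′ at the step yields the reflection amplitude r = (k₁ − k₂)/(k₁ + k₂) = 0.6504; thus R = |r|² = 0.4230, T = 0.5770.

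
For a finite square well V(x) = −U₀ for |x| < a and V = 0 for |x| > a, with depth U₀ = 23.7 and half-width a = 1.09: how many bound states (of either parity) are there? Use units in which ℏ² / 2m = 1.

The dimensionless depth is z₀ = a√(2mU₀)/ℏ = 1.09 × √(23.70) = 5.306.
The even/odd transcendental equations gain one root per π/2 in z₀, giving N = 1 + ⌊2z₀/π⌋ = 1 + ⌊3.378⌋ = 4.

N = 4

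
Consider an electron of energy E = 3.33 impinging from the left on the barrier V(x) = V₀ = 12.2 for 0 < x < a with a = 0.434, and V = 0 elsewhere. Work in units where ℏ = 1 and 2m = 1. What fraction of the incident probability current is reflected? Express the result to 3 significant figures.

R = 0.781

Since E < V₀ the interior solution is evanescent with decay constant κ = √(2m(V₀ − E))/ℏ = 2.978.
κa = 1.293, sinh(κa) = 1.684.
Matching ψ, ψ′ at both faces gives T = [1 + V₀² sinh²(κa) / (4E(V₀ − E))]⁻¹ = 1/4.572 = 0.219.
R = 1 − T = 0.781.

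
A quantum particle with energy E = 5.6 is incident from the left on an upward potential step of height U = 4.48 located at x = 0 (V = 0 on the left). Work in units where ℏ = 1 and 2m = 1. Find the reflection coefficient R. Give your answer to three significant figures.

On each side the TISE gives plane waves with k = √(2m(E − V))/ℏ: k₁ = √(2·½·5.6) = 2.366, k₂ = √(2·½·1.12) = 1.058.
Continuity of ψ and ψ′ at the step yields the reflection amplitude r = (k₁ − k₂)/(k₁ + k₂) = 0.3820; thus R = |r|² = 0.1459, T = 0.8541.

R = 0.146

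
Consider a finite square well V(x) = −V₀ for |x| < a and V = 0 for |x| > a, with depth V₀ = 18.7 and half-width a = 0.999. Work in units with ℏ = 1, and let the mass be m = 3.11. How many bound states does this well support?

The dimensionless depth is z₀ = a√(2mV₀)/ℏ = 0.999 × √(116.3) = 10.77.
A new bound state (alternating even/odd) appears each time z₀ passes a multiple of π/2, so N = ⌊2z₀/π⌋ + 1 = ⌊6.859⌋ + 1 = 7.

N = 7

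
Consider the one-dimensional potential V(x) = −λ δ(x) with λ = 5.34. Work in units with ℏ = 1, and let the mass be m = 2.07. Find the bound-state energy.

E = -29.5

The bound state is ψ(x) = √κ e^{−κ|x|}. The derivative jump ψ'(0⁺) − ψ'(0⁻) = −(2mλ/ℏ²)ψ(0) fixes κ = mλ/ℏ² = 11.05.
Then E = −ℏ²κ²/(2m) = −mλ²/(2ℏ²) = -29.51.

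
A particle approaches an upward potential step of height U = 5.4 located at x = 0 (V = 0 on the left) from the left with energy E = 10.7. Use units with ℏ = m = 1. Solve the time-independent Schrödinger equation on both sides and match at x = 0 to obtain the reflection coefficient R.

On each side the TISE gives plane waves with k = √(2m(E − V))/ℏ: k₁ = √(2·1·10.7) = 4.626, k₂ = √(2·1·5.3) = 3.256.
Matching ψ and ψ′ at x = 0 gives r = (k₁ − k₂)/(k₁ + k₂), so R = r² = 0.03022 and T = 1 − R = 0.9698.

R = 0.0302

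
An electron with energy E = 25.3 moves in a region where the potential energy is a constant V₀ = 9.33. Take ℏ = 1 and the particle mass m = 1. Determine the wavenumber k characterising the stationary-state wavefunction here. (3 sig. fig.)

k = 5.65

With E > V₀ the solution is oscillatory, ψ ∝ e^{±ikx} with k = √(2m(E − V₀))/ℏ.
k = √(2 × 1 × 15.97) = 5.652.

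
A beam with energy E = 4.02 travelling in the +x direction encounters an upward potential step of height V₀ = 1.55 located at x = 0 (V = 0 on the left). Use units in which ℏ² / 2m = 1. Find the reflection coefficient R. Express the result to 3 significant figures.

The wavenumbers are k₁ = √(2mE)/ℏ = 2.005 on the left and k₂ = √(2m(E − V₀))/ℏ = 1.572 on the right.
Matching ψ and ψ′ at x = 0 gives r = (k₁ − k₂)/(k₁ + k₂), so R = r² = 0.01468 and T = 1 − R = 0.9853.

R = 0.0147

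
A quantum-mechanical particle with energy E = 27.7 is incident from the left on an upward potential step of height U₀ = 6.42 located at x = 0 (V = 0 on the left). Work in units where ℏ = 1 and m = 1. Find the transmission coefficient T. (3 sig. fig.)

T = 0.996

On each side the TISE gives plane waves with k = √(2m(E − V))/ℏ: k₁ = √(2·1·27.7) = 7.443, k₂ = √(2·1·21.28) = 6.524.
Continuity of ψ and ψ′ at the step yields the reflection amplitude r = (k₁ − k₂)/(k₁ + k₂) = 0.06582; thus R = |r|² = 0.004332, T = 0.9957.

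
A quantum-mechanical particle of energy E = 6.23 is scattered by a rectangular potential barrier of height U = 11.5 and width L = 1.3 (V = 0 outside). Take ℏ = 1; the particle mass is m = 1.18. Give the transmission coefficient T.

Since E < U the interior solution is evanescent with decay constant κ = √(2m(U − E))/ℏ = 3.527.
κL = 4.585, sinh(κL) = 48.98.
Matching ψ, ψ′ at both faces gives T = [1 + U² sinh²(κL) / (4E(U − E))]⁻¹ = 1/2417 = 0.000414.

T = 0.000414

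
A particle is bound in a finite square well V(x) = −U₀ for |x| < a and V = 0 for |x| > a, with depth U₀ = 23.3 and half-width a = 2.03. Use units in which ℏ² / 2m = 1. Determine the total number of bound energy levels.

N = 7

The dimensionless depth is z₀ = a√(2mU₀)/ℏ = 2.03 × √(23.30) = 9.799.
The even/odd transcendental equations gain one root per π/2 in z₀, giving N = 1 + ⌊2z₀/π⌋ = 1 + ⌊6.238⌋ = 7.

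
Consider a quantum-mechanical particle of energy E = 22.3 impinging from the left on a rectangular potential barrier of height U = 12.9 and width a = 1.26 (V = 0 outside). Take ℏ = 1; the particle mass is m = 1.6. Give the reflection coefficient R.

R = 0.0640

Above the barrier the interior wavenumber is k₂ = √(2m(E − U))/ℏ = 5.485, giving phase k₂a = 6.910.
T = [1 + U² sin²(k₂a) / (4E(E − U))]⁻¹ = 1/1.068 = 0.936.
R = 1 − T = 0.0640.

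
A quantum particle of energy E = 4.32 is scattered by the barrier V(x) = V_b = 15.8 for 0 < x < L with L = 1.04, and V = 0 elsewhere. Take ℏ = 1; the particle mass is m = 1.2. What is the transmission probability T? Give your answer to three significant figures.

T = 0.0000576

E < V_b: inside the barrier ψ ∝ e^{±κx} with κ = √(2m(V_b − E))/ℏ = 5.249.
κL = 5.459, sinh(κL) = 117.4.
Matching ψ, ψ′ at both faces gives T = [1 + V_b² sinh²(κL) / (4E(V_b − E))]⁻¹ = 1/17350 = 0.0000576.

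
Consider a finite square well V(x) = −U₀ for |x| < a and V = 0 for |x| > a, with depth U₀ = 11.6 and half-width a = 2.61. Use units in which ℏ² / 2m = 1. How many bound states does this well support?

Define the well-strength parameter z₀ = (a/ℏ)√(2mU₀) = 2.61 × √(2·0.5·11.6) = 8.889.
The even/odd transcendental equations gain one root per π/2 in z₀, giving N = 1 + ⌊2z₀/π⌋ = 1 + ⌊5.659⌋ = 6.

N = 6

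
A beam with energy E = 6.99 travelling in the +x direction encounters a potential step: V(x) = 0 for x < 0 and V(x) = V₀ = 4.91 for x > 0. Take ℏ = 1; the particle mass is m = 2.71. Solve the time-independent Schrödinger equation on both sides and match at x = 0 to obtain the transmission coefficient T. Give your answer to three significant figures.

T = 0.914

The wavenumbers are k₁ = √(2mE)/ℏ = 6.155 on the left and k₂ = √(2m(E − V₀))/ℏ = 3.358 on the right.
Matching ψ and ψ′ at x = 0 gives r = (k₁ − k₂)/(k₁ + k₂), so R = r² = 0.08648 and T = 1 − R = 0.9135.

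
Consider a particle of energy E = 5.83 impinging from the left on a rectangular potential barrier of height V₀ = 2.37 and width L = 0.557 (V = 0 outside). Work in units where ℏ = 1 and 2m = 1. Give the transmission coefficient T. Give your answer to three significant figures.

T = 0.951

E > V₀: inside the barrier k₂ = √(2m(E − V₀))/ℏ = 1.860, k₂L = 1.036.
T = [1 + V₀² sin²(k₂L) / (4E(E − V₀))]⁻¹ = 1/1.052 = 0.951.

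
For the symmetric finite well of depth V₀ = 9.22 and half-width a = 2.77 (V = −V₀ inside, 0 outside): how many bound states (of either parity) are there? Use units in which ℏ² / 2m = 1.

Define the well-strength parameter z₀ = (a/ℏ)√(2mV₀) = 2.77 × √(2·0.5·9.22) = 8.411.
The even/odd transcendental equations gain one root per π/2 in z₀, giving N = 1 + ⌊2z₀/π⌋ = 1 + ⌊5.355⌋ = 6.

N = 6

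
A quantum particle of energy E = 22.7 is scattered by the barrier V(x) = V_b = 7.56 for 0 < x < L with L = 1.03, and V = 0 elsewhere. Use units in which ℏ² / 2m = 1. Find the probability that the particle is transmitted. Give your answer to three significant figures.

T = 0.976

E > V_b: inside the barrier k₂ = √(2m(E − V_b))/ℏ = 3.891, k₂L = 4.008.
Matching at both interfaces gives T⁻¹ = 1 + V_b² sin²(k₂L) / [4E(E − V_b)] = 1.024, hence T = 0.976.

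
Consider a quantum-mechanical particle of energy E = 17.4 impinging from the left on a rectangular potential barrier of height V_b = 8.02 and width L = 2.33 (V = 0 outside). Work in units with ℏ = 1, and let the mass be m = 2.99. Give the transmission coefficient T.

T = 0.913

E > V_b: inside the barrier k₂ = √(2m(E − V_b))/ℏ = 7.489, k₂L = 17.45.
T = [1 + V_b² sin²(k₂L) / (4E(E − V_b))]⁻¹ = 1/1.096 = 0.913.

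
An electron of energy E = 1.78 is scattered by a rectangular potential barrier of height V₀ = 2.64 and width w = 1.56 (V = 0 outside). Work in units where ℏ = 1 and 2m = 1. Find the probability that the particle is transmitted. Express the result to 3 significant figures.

T = 0.179

Since E < V₀ the interior solution is evanescent with decay constant κ = √(2m(V₀ − E))/ℏ = 0.9274.
κw = 1.447, sinh(κw) = 2.007.
The exact tunnelling result is T⁻¹ = 1 + V₀² sinh²(κw) / [4E(V₀ − E)] = 5.584, so T = 0.179.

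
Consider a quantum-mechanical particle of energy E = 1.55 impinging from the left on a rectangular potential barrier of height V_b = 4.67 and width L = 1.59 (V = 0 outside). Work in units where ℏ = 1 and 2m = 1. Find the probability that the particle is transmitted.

T = 0.0128

Since E < V_b the interior solution is evanescent with decay constant κ = √(2m(V_b − E))/ℏ = 1.766.
κL = 2.808, sinh(κL) = 8.262.
Matching ψ, ψ′ at both faces gives T = [1 + V_b² sinh²(κL) / (4E(V_b − E))]⁻¹ = 1/77.97 = 0.0128.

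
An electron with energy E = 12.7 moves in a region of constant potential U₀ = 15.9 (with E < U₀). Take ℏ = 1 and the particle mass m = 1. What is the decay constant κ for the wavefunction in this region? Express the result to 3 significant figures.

κ = 2.53

Since E < U₀ the TISE in this region is ψ'' = κ²ψ with κ = √(2m(U₀ − E))/ℏ.
κ = √(2 × 1 × 3.2) = 2.530.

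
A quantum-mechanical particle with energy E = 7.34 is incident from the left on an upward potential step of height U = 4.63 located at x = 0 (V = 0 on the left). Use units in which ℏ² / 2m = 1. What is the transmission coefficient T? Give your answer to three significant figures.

The wavenumbers are k₁ = √(2mE)/ℏ = 2.709 on the left and k₂ = √(2m(E − U))/ℏ = 1.646 on the right.
Matching ψ and ψ′ at x = 0 gives r = (k₁ − k₂)/(k₁ + k₂), so R = r² = 0.05957 and T = 1 − R = 0.9404.

T = 0.940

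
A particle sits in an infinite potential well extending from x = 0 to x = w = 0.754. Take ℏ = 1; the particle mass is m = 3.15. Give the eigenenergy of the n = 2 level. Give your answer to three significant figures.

Requiring ψ(0) = ψ(w) = 0 quantises k = nπ/w, hence E_n = ℏ²k²/2m = n²π²ℏ²/(2mw²).
E_2 = 2² × π² / (2 × 3.15 × 0.754²) = 11.02.

E = 11.0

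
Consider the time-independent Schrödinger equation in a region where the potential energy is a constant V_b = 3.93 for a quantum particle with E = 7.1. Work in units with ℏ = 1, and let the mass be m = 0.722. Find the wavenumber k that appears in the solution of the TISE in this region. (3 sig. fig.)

With E > V_b the solution is oscillatory, ψ ∝ e^{±ikx} with k = √(2m(E − V_b))/ℏ.
k = √(2 × 0.722 × 3.17) = 2.140.

k = 2.14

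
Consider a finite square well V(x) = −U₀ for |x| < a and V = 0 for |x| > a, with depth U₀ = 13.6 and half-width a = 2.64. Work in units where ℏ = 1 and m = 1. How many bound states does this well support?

Define the well-strength parameter z₀ = (a/ℏ)√(2mU₀) = 2.64 × √(2·1·13.6) = 13.77.
The even/odd transcendental equations gain one root per π/2 in z₀, giving N = 1 + ⌊2z₀/π⌋ = 1 + ⌊8.765⌋ = 9.

N = 9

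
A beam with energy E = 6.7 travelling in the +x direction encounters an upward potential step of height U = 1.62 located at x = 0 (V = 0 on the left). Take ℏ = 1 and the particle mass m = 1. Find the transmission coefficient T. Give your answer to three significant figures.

T = 0.995

The wavenumbers are k₁ = √(2mE)/ℏ = 3.661 on the left and k₂ = √(2m(E − U))/ℏ = 3.187 on the right.
Matching ψ and ψ′ at x = 0 gives r = (k₁ − k₂)/(k₁ + k₂), so R = r² = 0.004773 and T = 1 − R = 0.9952.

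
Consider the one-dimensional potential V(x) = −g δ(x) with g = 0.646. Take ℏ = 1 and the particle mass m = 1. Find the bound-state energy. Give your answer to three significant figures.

The bound state is ψ(x) = √κ e^{−κ|x|}. The derivative jump ψ'(0⁺) − ψ'(0⁻) = −(2mg/ℏ²)ψ(0) fixes κ = mg/ℏ² = 0.6460.
Then E = −ℏ²κ²/(2m) = −mg²/(2ℏ²) = -0.2087.

E = -0.209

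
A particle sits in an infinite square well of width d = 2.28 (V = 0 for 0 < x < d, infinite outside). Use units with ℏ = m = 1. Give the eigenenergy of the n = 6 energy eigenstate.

Requiring ψ(0) = ψ(d) = 0 quantises k = nπ/d, hence E_n = ℏ²k²/2m = n²π²ℏ²/(2md²).
E_6 = 6² × π² / (2 × 1 × 2.28²) = 34.17.

E = 34.2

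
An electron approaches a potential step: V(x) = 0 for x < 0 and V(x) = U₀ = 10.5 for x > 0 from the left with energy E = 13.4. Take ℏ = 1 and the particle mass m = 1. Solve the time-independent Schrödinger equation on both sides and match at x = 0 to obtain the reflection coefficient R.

On each side the TISE gives plane waves with k = √(2m(E − V))/ℏ: k₁ = √(2·1·13.4) = 5.177, k₂ = √(2·1·2.9) = 2.408.
Continuity of ψ and ψ′ at the step yields the reflection amplitude r = (k₁ − k₂)/(k₁ + k₂) = 0.3650; thus R = |r|² = 0.1332, T = 0.8668.

R = 0.133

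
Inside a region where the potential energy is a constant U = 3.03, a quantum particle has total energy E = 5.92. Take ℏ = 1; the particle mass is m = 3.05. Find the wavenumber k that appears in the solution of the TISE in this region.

k = 4.20

With E > U the solution is oscillatory, ψ ∝ e^{±ikx} with k = √(2m(E − U))/ℏ.
k = √(2 × 3.05 × 2.89) = 4.199.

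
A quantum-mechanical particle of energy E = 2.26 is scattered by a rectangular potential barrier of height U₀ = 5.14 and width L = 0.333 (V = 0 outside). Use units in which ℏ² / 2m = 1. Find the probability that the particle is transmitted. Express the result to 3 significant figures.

T = 0.735

E < U₀: inside the barrier ψ ∝ e^{±κx} with κ = √(2m(U₀ − E))/ℏ = 1.697.
κL = 0.5651, sinh(κL) = 0.5957.
The exact tunnelling result is T⁻¹ = 1 + U₀² sinh²(κL) / [4E(U₀ − E)] = 1.360, so T = 0.735.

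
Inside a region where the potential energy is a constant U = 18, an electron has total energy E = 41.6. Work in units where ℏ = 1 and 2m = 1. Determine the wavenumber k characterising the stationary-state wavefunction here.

With E > U the solution is oscillatory, ψ ∝ e^{±ikx} with k = √(2m(E − U))/ℏ.
k = √(2 × 0.5 × 23.6) = 4.858.

k = 4.86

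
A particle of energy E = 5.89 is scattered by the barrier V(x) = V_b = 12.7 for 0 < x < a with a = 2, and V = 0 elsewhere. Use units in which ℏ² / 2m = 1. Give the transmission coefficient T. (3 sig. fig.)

Since E < V_b the interior solution is evanescent with decay constant κ = √(2m(V_b − E))/ℏ = 2.610.
κa = 5.219, sinh(κa) = 92.39.
The exact tunnelling result is T⁻¹ = 1 + V_b² sinh²(κa) / [4E(V_b − E)] = 8582, so T = 0.000117.

T = 0.000117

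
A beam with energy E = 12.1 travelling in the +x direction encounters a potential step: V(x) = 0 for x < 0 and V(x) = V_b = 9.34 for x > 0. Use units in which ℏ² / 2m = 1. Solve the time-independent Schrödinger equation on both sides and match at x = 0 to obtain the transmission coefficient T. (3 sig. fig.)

T = 0.875

The wavenumbers are k₁ = √(2mE)/ℏ = 3.479 on the left and k₂ = √(2m(E − V_b))/ℏ = 1.661 on the right.
Continuity of ψ and ψ′ at the step yields the reflection amplitude r = (k₁ − k₂)/(k₁ + k₂) = 0.3535; thus R = |r|² = 0.1250, T = 0.8750.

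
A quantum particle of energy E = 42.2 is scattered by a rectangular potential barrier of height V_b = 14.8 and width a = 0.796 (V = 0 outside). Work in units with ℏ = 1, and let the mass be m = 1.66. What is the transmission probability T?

E > V_b: inside the barrier k₂ = √(2m(E − V_b))/ℏ = 9.538, k₂a = 7.592.
T = [1 + V_b² sin²(k₂a) / (4E(E − V_b))]⁻¹ = 1/1.044 = 0.958.

T = 0.958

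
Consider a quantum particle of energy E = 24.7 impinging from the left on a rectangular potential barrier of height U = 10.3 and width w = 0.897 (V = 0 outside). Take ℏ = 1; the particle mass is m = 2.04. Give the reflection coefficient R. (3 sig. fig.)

R = 0.0227

E > U: inside the barrier k₂ = √(2m(E − U))/ℏ = 7.665, k₂w = 6.875.
T = [1 + U² sin²(k₂w) / (4E(E − U))]⁻¹ = 1/1.023 = 0.977.
R = 1 − T = 0.0227.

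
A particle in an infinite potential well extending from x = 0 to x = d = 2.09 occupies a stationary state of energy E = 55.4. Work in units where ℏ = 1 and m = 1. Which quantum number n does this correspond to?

For an infinite well E_n = n²π²ℏ²/(2md²), so n = (d/πℏ)√(2mE).
n = (2.09/π) × √(2 × 1 × 55.4) = 7.003 → n = 7.

n = 7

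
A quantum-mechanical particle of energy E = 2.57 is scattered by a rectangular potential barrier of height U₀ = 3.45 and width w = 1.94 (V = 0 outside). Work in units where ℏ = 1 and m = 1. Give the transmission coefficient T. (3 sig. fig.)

Since E < U₀ the interior solution is evanescent with decay constant κ = √(2m(U₀ − E))/ℏ = 1.327.
κw = 2.574, sinh(κw) = 6.519.
Matching ψ, ψ′ at both faces gives T = [1 + U₀² sinh²(κw) / (4E(U₀ − E))]⁻¹ = 1/56.91 = 0.0176.

T = 0.0176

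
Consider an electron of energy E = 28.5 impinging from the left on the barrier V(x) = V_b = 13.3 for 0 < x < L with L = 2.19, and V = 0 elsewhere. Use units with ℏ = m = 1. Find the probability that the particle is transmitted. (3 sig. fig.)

T = 0.978

Above the barrier the interior wavenumber is k₂ = √(2m(E − V_b))/ℏ = 5.514, giving phase k₂L = 12.07.
T = [1 + V_b² sin²(k₂L) / (4E(E − V_b))]⁻¹ = 1/1.023 = 0.978.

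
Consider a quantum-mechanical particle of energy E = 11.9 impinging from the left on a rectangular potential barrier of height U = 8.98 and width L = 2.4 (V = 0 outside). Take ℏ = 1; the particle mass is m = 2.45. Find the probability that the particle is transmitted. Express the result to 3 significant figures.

T = 0.937

E > U: inside the barrier k₂ = √(2m(E − U))/ℏ = 3.783, k₂L = 9.078.
T = [1 + U² sin²(k₂L) / (4E(E − U))]⁻¹ = 1/1.067 = 0.937.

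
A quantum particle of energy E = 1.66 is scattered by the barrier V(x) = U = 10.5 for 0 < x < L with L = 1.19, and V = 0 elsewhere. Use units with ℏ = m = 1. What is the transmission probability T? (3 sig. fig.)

T = 0.0000960

Since E < U the interior solution is evanescent with decay constant κ = √(2m(U − E))/ℏ = 4.205.
κL = 5.004, sinh(κL) = 74.48.
Matching ψ, ψ′ at both faces gives T = [1 + U² sinh²(κL) / (4E(U − E))]⁻¹ = 1/10420 = 0.0000960.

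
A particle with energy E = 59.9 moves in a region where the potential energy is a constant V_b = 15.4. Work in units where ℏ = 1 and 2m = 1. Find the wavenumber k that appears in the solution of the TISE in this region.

k = 6.67

With E > V_b the solution is oscillatory, ψ ∝ e^{±ikx} with k = √(2m(E − V_b))/ℏ.
k = √(2 × 0.5 × 44.5) = 6.671.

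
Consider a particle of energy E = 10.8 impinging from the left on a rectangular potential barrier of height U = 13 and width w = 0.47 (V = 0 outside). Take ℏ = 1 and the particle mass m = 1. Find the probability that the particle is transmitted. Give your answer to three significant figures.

T = 0.297

Since E < U the interior solution is evanescent with decay constant κ = √(2m(U − E))/ℏ = 2.098.
κw = 0.9859, sinh(κw) = 1.154.
The exact tunnelling result is T⁻¹ = 1 + U² sinh²(κw) / [4E(U − E)] = 3.366, so T = 0.297.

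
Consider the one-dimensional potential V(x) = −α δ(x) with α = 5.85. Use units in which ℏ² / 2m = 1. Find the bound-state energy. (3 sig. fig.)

The bound state is ψ(x) = √κ e^{−κ|x|}. The derivative jump ψ'(0⁺) − ψ'(0⁻) = −(2mα/ℏ²)ψ(0) fixes κ = mα/ℏ² = 2.925.
Then E = −ℏ²κ²/(2m) = −mα²/(2ℏ²) = -8.556.

E = -8.56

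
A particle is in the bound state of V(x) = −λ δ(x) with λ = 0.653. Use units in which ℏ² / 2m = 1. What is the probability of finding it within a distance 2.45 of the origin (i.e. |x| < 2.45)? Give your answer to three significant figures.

P = 0.798

The normalised bound state is ψ = √κ e^{−κ|x|} with κ = mλ/ℏ² = 0.3265.
P(|x| < d) = ∫_{−d}^{d} κ e^{−2κ|x|} dx = 1 − e^{−2κd} = 1 − e^{−1.600} = 0.7981.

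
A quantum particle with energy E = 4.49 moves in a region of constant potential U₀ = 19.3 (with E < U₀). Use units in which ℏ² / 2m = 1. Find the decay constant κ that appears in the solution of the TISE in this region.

κ = 3.85

Since E < U₀ the TISE in this region is ψ'' = κ²ψ with κ = √(2m(U₀ − E))/ℏ.
κ = √(2 × 0.5 × 14.81) = 3.848.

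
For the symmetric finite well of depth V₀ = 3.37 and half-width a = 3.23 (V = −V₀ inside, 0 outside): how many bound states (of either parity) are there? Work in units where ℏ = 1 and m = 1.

N = 6

Define the well-strength parameter z₀ = (a/ℏ)√(2mV₀) = 3.23 × √(2·1·3.37) = 8.386.
A new bound state (alternating even/odd) appears each time z₀ passes a multiple of π/2, so N = ⌊2z₀/π⌋ + 1 = ⌊5.338⌋ + 1 = 6.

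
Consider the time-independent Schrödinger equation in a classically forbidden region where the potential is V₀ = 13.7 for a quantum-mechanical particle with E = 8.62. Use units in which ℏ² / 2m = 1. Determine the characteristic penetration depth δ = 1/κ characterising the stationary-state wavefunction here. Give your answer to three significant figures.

Since E < V₀ the TISE in this region is ψ'' = κ²ψ with κ = √(2m(V₀ − E))/ℏ.
κ = √(2 × 0.5 × 5.08) = 2.254. The penetration depth is δ = 1/κ = 0.444.

δ = 0.444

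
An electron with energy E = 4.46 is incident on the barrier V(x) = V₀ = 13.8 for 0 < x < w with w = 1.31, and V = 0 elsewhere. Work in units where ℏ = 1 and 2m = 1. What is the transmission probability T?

T = 0.00117

Since E < V₀ the interior solution is evanescent with decay constant κ = √(2m(V₀ − E))/ℏ = 3.056.
κw = 4.004, sinh(κw) = 27.39.
Matching ψ, ψ′ at both faces gives T = [1 + V₀² sinh²(κw) / (4E(V₀ − E))]⁻¹ = 1/858.2 = 0.00117.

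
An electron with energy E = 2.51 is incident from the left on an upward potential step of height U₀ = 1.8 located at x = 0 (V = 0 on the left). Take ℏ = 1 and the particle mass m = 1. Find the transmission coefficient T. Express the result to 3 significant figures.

T = 0.907

On each side the TISE gives plane waves with k = √(2m(E − V))/ℏ: k₁ = √(2·1·2.51) = 2.241, k₂ = √(2·1·0.71) = 1.192.
Matching ψ and ψ′ at x = 0 gives r = (k₁ − k₂)/(k₁ + k₂), so R = r² = 0.09340 and T = 1 − R = 0.9066.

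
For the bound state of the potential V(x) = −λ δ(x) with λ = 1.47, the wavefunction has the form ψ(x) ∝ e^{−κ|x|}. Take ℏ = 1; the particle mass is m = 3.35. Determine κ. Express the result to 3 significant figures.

κ = 4.92

Integrate −(ℏ²/2m)ψ'' − λδ(x)ψ = Eψ from −ε to +ε: the ψ'' term gives ψ'(0⁺) − ψ'(0⁻) and the δ term gives −(2mλ/ℏ²)ψ(0).
With ψ ∝ e^{−κ|x|} this yields −2κ = −2mλ/ℏ², so κ = mλ/ℏ² = 4.925.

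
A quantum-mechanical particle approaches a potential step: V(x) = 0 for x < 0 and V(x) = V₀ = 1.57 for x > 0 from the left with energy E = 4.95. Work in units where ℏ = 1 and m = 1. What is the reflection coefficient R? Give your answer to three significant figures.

R = 0.00904

On each side the TISE gives plane waves with k = √(2m(E − V))/ℏ: k₁ = √(2·1·4.95) = 3.146, k₂ = √(2·1·3.38) = 2.600.
Continuity of ψ and ψ′ at the step yields the reflection amplitude r = (k₁ − k₂)/(k₁ + k₂) = 0.09509; thus R = |r|² = 0.009042, T = 0.9910.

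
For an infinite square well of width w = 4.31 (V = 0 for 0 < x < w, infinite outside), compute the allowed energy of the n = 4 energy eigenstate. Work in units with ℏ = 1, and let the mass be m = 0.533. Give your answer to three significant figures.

E = 7.97

Requiring ψ(0) = ψ(w) = 0 quantises k = nπ/w, hence E_n = ℏ²k²/2m = n²π²ℏ²/(2mw²).
E_4 = 4² × π² / (2 × 0.533 × 4.31²) = 7.975.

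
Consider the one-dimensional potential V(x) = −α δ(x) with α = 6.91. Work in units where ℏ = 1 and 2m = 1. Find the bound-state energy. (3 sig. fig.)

For x ≠ 0 the bound state is ψ ∝ e^{−κ|x|}; integrating the TISE across the delta gives the cusp condition 2κ = 2mα/ℏ², so κ = 3.455.
Then E = −ℏ²κ²/(2m) = −mα²/(2ℏ²) = -11.94.

E = -11.9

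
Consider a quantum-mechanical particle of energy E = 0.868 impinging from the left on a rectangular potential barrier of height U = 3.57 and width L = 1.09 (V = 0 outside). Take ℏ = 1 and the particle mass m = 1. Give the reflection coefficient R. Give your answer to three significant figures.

R = 0.982

E < U: inside the barrier ψ ∝ e^{±κx} with κ = √(2m(U − E))/ℏ = 2.325.
κL = 2.534, sinh(κL) = 6.261.
Matching ψ, ψ′ at both faces gives T = [1 + U² sinh²(κL) / (4E(U − E))]⁻¹ = 1/54.26 = 0.0184.
R = 1 − T = 0.982.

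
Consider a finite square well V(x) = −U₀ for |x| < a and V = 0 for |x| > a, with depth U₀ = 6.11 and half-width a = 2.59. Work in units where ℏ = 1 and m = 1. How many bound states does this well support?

The dimensionless depth is z₀ = a√(2mU₀)/ℏ = 2.59 × √(12.22) = 9.054.
The even/odd transcendental equations gain one root per π/2 in z₀, giving N = 1 + ⌊2z₀/π⌋ = 1 + ⌊5.764⌋ = 6.

N = 6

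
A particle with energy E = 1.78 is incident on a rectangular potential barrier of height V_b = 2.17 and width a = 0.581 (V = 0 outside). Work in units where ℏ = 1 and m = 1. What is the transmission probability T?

E < V_b: inside the barrier ψ ∝ e^{±κx} with κ = √(2m(V_b − E))/ℏ = 0.8832.
κa = 0.5131, sinh(κa) = 0.5359.
Matching ψ, ψ′ at both faces gives T = [1 + V_b² sinh²(κa) / (4E(V_b − E))]⁻¹ = 1/1.487 = 0.672.

T = 0.672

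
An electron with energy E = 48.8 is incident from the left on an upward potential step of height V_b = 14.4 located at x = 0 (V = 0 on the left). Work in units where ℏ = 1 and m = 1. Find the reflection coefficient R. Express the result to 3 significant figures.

R = 0.00760

The wavenumbers are k₁ = √(2mE)/ℏ = 9.879 on the left and k₂ = √(2m(E − V_b))/ℏ = 8.295 on the right.
Continuity of ψ and ψ′ at the step yields the reflection amplitude r = (k₁ − k₂)/(k₁ + k₂) = 0.08720; thus R = |r|² = 0.007603, T = 0.9924.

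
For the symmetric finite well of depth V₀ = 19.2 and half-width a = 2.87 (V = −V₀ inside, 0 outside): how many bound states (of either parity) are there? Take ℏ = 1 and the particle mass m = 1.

N = 12

Define the well-strength parameter z₀ = (a/ℏ)√(2mV₀) = 2.87 × √(2·1·19.2) = 17.78.
The even/odd transcendental equations gain one root per π/2 in z₀, giving N = 1 + ⌊2z₀/π⌋ = 1 + ⌊11.32⌋ = 12.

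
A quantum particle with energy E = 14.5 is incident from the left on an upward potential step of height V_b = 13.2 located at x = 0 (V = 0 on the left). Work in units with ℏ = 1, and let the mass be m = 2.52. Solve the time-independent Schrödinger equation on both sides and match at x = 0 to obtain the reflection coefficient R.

On each side the TISE gives plane waves with k = √(2m(E − V))/ℏ: k₁ = √(2·2.52·14.5) = 8.549, k₂ = √(2·2.52·1.3) = 2.560.
Continuity of ψ and ψ′ at the step yields the reflection amplitude r = (k₁ − k₂)/(k₁ + k₂) = 0.5391; thus R = |r|² = 0.2907, T = 0.7093.

R = 0.291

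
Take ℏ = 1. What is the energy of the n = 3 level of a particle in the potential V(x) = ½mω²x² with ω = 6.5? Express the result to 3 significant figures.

E = 22.8

The oscillator eigenvalues are E_n = ℏω(n + ½), so E_3 = 6.5 × 3.5 = 22.75.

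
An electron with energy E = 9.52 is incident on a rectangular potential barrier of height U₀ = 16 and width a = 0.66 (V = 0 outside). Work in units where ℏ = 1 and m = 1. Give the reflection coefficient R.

E < U₀: inside the barrier ψ ∝ e^{±κx} with κ = √(2m(U₀ − E))/ℏ = 3.600.
κa = 2.376, sinh(κa) = 5.334.
The exact tunnelling result is T⁻¹ = 1 + U₀² sinh²(κa) / [4E(U₀ − E)] = 30.52, so T = 0.0328.
R = 1 − T = 0.967.

R = 0.967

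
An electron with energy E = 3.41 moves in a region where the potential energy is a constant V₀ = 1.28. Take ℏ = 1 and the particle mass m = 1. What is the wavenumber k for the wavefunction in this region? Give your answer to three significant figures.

With E > V₀ the solution is oscillatory, ψ ∝ e^{±ikx} with k = √(2m(E − V₀))/ℏ.
k = √(2 × 1 × 2.13) = 2.064.

k = 2.06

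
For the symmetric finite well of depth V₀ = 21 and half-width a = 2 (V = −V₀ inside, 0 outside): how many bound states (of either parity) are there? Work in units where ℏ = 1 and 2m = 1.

N = 6

Define the well-strength parameter z₀ = (a/ℏ)√(2mV₀) = 2 × √(2·0.5·21) = 9.165.
A new bound state (alternating even/odd) appears each time z₀ passes a multiple of π/2, so N = ⌊2z₀/π⌋ + 1 = ⌊5.835⌋ + 1 = 6.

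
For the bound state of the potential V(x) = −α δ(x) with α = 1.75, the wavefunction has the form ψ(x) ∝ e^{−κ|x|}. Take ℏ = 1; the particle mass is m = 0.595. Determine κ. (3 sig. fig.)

κ = 1.04

Integrating the TISE across x = 0 gives the cusp condition ψ'(0⁺) − ψ'(0⁻) = −(2mα/ℏ²)ψ(0).
With ψ ∝ e^{−κ|x|} this yields −2κ = −2mα/ℏ², so κ = mα/ℏ² = 1.041.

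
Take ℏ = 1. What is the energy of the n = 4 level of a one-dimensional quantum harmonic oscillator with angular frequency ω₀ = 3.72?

The oscillator eigenvalues are E_n = ℏω₀(n + ½), so E_4 = 3.72 × 4.5 = 16.74.

E = 16.7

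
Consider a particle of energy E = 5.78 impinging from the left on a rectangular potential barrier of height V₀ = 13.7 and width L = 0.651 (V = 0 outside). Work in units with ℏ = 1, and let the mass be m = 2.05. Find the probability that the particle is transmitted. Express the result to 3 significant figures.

Since E < V₀ the interior solution is evanescent with decay constant κ = √(2m(V₀ − E))/ℏ = 5.698.
κL = 3.710, sinh(κL) = 20.41.
The exact tunnelling result is T⁻¹ = 1 + V₀² sinh²(κL) / [4E(V₀ − E)] = 427.9, so T = 0.00234.

T = 0.00234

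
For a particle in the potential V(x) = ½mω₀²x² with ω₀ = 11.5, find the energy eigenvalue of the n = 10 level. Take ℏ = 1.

E = 121

Using E_n = (n + ½)ℏω₀: E_10 = 10.5 × 11.5 = 120.8.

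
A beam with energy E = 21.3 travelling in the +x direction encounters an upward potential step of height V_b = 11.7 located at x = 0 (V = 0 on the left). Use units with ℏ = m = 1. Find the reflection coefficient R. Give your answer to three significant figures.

The wavenumbers are k₁ = √(2mE)/ℏ = 6.527 on the left and k₂ = √(2m(E − V_b))/ℏ = 4.382 on the right.
Matching ψ and ψ′ at x = 0 gives r = (k₁ − k₂)/(k₁ + k₂), so R = r² = 0.03867 and T = 1 − R = 0.9613.

R = 0.0387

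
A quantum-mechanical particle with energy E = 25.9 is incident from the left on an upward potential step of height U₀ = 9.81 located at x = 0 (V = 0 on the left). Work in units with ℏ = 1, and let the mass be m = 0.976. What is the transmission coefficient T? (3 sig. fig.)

The wavenumbers are k₁ = √(2mE)/ℏ = 7.110 on the left and k₂ = √(2m(E − U₀))/ℏ = 5.604 on the right.
Matching ψ and ψ′ at x = 0 gives r = (k₁ − k₂)/(k₁ + k₂), so R = r² = 0.01403 and T = 1 − R = 0.9860.

T = 0.986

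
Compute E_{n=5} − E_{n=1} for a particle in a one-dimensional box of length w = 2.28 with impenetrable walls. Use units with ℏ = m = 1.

ΔE = 22.8

E_n = n²π²ℏ²/(2mw²), so ΔE = (5² − 1²) π²ℏ²/(2mw²).
ΔE = 24 × π² / (2 × 1 × 2.28²) = 22.78.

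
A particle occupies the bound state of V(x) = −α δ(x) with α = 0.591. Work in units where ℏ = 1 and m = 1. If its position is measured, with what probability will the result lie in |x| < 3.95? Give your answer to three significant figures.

P = 0.991

The normalised bound state is ψ = √κ e^{−κ|x|} with κ = mα/ℏ² = 0.5910.
P(|x| < d) = ∫_{−d}^{d} κ e^{−2κ|x|} dx = 1 − e^{−2κd} = 1 − e^{−4.669} = 0.9906.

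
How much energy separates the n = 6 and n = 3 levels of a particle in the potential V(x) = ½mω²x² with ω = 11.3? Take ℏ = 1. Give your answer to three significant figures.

ΔE = 33.9

E_n = ℏω(n + ½), so ΔE = (6 − 3) ℏω = 3 × 11.3 = 33.90.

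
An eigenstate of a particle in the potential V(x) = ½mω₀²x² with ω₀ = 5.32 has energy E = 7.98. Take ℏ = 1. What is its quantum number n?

n = 1

E_n = ℏω₀(n + ½) ⇒ n = E/(ℏω₀) − ½ = 7.98/5.32 − 0.5 = 1.000 → n = 1.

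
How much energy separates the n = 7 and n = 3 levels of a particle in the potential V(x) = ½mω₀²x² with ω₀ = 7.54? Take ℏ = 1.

E_n = ℏω₀(n + ½), so ΔE = (7 − 3) ℏω₀ = 4 × 7.54 = 30.16.

ΔE = 30.2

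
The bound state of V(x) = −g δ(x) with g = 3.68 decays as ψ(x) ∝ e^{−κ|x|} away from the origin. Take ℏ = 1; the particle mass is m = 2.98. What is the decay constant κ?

κ = 11.0

Integrate −(ℏ²/2m)ψ'' − gδ(x)ψ = Eψ from −ε to +ε: the ψ'' term gives ψ'(0⁺) − ψ'(0⁻) and the δ term gives −(2mg/ℏ²)ψ(0).
With ψ ∝ e^{−κ|x|} this yields −2κ = −2mg/ℏ², so κ = mg/ℏ² = 10.97.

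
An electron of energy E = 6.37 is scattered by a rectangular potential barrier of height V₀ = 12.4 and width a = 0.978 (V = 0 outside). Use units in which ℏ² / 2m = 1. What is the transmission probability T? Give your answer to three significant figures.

T = 0.0323

E < V₀: inside the barrier ψ ∝ e^{±κx} with κ = √(2m(V₀ − E))/ℏ = 2.456.
κa = 2.402, sinh(κa) = 5.475.
Matching ψ, ψ′ at both faces gives T = [1 + V₀² sinh²(κa) / (4E(V₀ − E))]⁻¹ = 1/31.00 = 0.0323.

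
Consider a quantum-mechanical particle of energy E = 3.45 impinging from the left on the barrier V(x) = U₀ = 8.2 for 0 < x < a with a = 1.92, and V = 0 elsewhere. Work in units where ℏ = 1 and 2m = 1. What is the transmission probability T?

T = 0.000904

E < U₀: inside the barrier ψ ∝ e^{±κx} with κ = √(2m(U₀ − E))/ℏ = 2.179.
κa = 4.185, sinh(κa) = 32.82.
The exact tunnelling result is T⁻¹ = 1 + U₀² sinh²(κa) / [4E(U₀ − E)] = 1106, so T = 0.000904.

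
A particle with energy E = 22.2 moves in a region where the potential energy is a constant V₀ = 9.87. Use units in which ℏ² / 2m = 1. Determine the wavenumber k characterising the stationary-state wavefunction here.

With E > V₀ the solution is oscillatory, ψ ∝ e^{±ikx} with k = √(2m(E − V₀))/ℏ.
k = √(2 × 0.5 × 12.33) = 3.511.

k = 3.51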